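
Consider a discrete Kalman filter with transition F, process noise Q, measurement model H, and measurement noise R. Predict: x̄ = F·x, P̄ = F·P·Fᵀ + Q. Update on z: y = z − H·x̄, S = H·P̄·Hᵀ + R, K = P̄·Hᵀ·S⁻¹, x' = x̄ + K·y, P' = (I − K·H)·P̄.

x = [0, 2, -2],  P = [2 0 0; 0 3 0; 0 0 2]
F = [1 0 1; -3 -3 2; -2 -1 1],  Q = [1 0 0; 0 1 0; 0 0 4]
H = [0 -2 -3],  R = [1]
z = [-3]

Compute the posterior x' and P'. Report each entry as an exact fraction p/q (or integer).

x̄ = F·x = [-2, -10, -4]
P̄ = F·P·Fᵀ + Q = [5 -2 -2; -2 54 25; -2 25 17]
y = z − H·x̄ = [-35]
S = H·P̄·Hᵀ + R = [670]
K = P̄·Hᵀ·S⁻¹ = [1/67; -183/670; -101/670]
x' = x̄ + K·y = [-169/67, -59/134, 171/134]
P' = (I − K·H)·P̄ = [325/67 49/67 -33/67; 49/67 2691/670 -1733/670; -33/67 -1733/670 1189/670]

x' = [-169/67, -59/134, 171/134]
P' = [325/67 49/67 -33/67; 49/67 2691/670 -1733/670; -33/67 -1733/670 1189/670]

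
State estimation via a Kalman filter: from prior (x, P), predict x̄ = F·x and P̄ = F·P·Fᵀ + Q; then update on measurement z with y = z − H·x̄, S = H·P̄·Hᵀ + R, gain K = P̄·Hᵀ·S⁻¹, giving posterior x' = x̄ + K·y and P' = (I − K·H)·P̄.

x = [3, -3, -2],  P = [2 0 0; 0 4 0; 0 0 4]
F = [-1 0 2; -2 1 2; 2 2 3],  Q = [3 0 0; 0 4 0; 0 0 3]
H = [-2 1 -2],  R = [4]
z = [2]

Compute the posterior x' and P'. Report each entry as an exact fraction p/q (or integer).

x̄ = F·x = [-7, -13, -6]
P̄ = F·P·Fᵀ + Q = [21 20 20; 20 32 24; 20 24 63]
y = z − H·x̄ = [-11]
S = H·P̄·Hᵀ + R = [356]
K = P̄·Hᵀ·S⁻¹ = [-31/178; -14/89; -71/178]
x' = x̄ + K·y = [-905/178, -1003/89, -287/178]
P' = (I − K·H)·P̄ = [908/89 912/89 -421/89; 912/89 2064/89 148/89; -421/89 148/89 566/89]

x' = [-905/178, -1003/89, -287/178]
P' = [908/89 912/89 -421/89; 912/89 2064/89 148/89; -421/89 148/89 566/89]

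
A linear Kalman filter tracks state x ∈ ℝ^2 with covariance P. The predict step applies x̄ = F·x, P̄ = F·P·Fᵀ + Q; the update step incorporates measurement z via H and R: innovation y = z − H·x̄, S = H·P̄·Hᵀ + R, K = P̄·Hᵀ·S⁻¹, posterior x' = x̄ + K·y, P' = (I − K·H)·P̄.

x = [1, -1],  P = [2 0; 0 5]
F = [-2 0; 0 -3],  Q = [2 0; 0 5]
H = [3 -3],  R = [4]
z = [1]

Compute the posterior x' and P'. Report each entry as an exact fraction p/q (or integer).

x̄ = F·x = [-2, 3]
P̄ = F·P·Fᵀ + Q = [10 0; 0 50]
y = z − H·x̄ = [16]
S = H·P̄·Hᵀ + R = [544]
K = P̄·Hᵀ·S⁻¹ = [15/272; -75/272]
x' = x̄ + K·y = [-19/17, -24/17]
P' = (I − K·H)·P̄ = [1135/136 1125/136; 1125/136 1175/136]

x' = [-19/17, -24/17]
P' = [1135/136 1125/136; 1125/136 1175/136]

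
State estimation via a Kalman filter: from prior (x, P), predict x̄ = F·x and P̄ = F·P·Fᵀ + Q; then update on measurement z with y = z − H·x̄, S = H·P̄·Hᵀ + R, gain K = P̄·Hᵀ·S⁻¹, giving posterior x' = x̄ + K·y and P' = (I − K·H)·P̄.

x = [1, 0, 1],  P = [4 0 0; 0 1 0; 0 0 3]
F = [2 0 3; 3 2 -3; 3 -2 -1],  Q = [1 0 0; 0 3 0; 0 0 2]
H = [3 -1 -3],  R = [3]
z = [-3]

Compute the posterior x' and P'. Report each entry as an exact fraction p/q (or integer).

x̄ = F·x = [5, 0, 2]
P̄ = F·P·Fᵀ + Q = [44 -3 15; -3 70 41; 15 41 45]
y = z − H·x̄ = [-12]
S = H·P̄·Hᵀ + R = [868]
K = P̄·Hᵀ·S⁻¹ = [45/434; -101/434; -131/868]
x' = x̄ + K·y = [815/217, 606/217, 827/217]
P' = (I − K·H)·P̄ = [7523/217 3894/217 12405/434; 3894/217 4989/217 4563/434; 12405/434 4563/434 21899/868]

x' = [815/217, 606/217, 827/217]
P' = [7523/217 3894/217 12405/434; 3894/217 4989/217 4563/434; 12405/434 4563/434 21899/868]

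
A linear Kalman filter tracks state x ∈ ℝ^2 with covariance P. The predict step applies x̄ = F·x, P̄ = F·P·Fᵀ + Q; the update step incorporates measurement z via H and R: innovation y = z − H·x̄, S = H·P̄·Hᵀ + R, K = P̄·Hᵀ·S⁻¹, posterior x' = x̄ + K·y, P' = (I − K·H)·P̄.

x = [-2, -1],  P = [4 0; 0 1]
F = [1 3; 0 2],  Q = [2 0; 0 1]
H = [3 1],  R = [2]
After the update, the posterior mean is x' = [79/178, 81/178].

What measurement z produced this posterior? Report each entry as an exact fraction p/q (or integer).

z = [2]

x̄ = F·x = [-5, -2]
P̄ = F·P·Fᵀ + Q = [15 6; 6 5]
S = H·P̄·Hᵀ + R = [178]
K = P̄·Hᵀ·S⁻¹ = [51/178; 23/178]
x' − x̄ = [969/178, 437/178] = K·y
y = (KᵀK)⁻¹·Kᵀ·(x' − x̄) = [19]
z = y + H·x̄ = [19] + [-17] = [2]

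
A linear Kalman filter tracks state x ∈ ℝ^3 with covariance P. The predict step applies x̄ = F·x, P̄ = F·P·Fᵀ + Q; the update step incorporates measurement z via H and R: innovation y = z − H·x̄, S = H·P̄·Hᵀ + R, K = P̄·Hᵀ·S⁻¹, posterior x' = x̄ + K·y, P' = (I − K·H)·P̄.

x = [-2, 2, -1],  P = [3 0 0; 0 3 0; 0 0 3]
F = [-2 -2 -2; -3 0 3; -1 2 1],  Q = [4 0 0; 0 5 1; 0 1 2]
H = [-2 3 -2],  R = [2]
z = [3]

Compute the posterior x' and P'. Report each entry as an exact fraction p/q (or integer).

x̄ = F·x = [2, 3, 5]
P̄ = F·P·Fᵀ + Q = [40 0 -12; 0 59 19; -12 19 20]
y = z − H·x̄ = [8]
S = H·P̄·Hᵀ + R = [449]
K = P̄·Hᵀ·S⁻¹ = [-56/449; 139/449; 41/449]
x' = x̄ + K·y = [450/449, 2459/449, 2573/449]
P' = (I − K·H)·P̄ = [14824/449 7784/449 -3092/449; 7784/449 7170/449 2832/449; -3092/449 2832/449 7299/449]

x' = [450/449, 2459/449, 2573/449]
P' = [14824/449 7784/449 -3092/449; 7784/449 7170/449 2832/449; -3092/449 2832/449 7299/449]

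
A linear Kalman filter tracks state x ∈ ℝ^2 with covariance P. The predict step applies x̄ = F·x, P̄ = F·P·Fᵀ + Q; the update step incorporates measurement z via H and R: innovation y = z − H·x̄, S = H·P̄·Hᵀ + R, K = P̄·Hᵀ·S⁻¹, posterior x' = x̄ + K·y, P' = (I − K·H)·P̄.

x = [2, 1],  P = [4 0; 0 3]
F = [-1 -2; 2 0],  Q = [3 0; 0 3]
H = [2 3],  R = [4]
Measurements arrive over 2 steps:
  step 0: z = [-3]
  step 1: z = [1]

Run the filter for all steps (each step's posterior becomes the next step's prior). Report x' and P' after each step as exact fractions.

step 0: x̄ = F·x = [-4, 4]
step 0: P̄ = F·P·Fᵀ + Q = [19 -8; -8 19]
step 0: y = z − H·x̄ = [-7]
step 0: S = H·P̄·Hᵀ + R = [155]
step 0: K = P̄·Hᵀ·S⁻¹ = [14/155; 41/155]
step 0: x' = x̄ + K·y = [-718/155, 333/155]
step 0: P' = (I − K·H)·P̄ = [2749/155 -1814/155; -1814/155 1264/155]
step 1: x̄ = F·x = [52/155, -1436/155]
step 1: P̄ = F·P·Fᵀ + Q = [1014/155 1758/155; 1758/155 11461/155]
step 1: y = z − H·x̄ = [4359/155]
step 1: S = H·P̄·Hᵀ + R = [128921/155]
step 1: K = P̄·Hᵀ·S⁻¹ = [7302/128921; 37899/128921]
step 1: x' = x̄ + K·y = [248602/128921, -128573/128921]
step 1: P' = (I − K·H)·P̄ = [499398/128921 -323196/128921; -323196/128921 265996/128921]

step 0: x' = [-718/155, 333/155], P' = [2749/155 -1814/155; -1814/155 1264/155]
step 1: x' = [248602/128921, -128573/128921], P' = [499398/128921 -323196/128921; -323196/128921 265996/128921]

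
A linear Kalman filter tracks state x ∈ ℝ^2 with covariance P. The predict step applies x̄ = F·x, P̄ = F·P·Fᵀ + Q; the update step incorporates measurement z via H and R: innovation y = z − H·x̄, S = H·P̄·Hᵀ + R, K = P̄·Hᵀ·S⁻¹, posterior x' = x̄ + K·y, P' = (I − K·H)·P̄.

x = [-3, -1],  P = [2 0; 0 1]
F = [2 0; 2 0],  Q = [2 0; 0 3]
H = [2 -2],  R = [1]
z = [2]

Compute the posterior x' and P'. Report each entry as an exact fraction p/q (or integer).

x̄ = F·x = [-6, -6]
P̄ = F·P·Fᵀ + Q = [10 8; 8 11]
y = z − H·x̄ = [2]
S = H·P̄·Hᵀ + R = [21]
K = P̄·Hᵀ·S⁻¹ = [4/21; -2/7]
x' = x̄ + K·y = [-118/21, -46/7]
P' = (I − K·H)·P̄ = [194/21 64/7; 64/7 65/7]

x' = [-118/21, -46/7]
P' = [194/21 64/7; 64/7 65/7]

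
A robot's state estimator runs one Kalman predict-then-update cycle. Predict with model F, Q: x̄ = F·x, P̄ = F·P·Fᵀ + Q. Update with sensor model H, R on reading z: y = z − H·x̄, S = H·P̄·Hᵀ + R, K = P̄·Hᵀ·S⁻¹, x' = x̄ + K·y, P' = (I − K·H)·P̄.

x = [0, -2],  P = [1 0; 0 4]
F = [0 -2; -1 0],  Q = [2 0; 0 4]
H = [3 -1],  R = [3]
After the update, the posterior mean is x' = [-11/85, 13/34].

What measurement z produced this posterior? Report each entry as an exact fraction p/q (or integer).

x̄ = F·x = [4, 0]
P̄ = F·P·Fᵀ + Q = [18 0; 0 5]
S = H·P̄·Hᵀ + R = [170]
K = P̄·Hᵀ·S⁻¹ = [27/85; -1/34]
x' − x̄ = [-351/85, 13/34] = K·y
y = (KᵀK)⁻¹·Kᵀ·(x' − x̄) = [-13]
z = y + H·x̄ = [-13] + [12] = [-1]

z = [-1]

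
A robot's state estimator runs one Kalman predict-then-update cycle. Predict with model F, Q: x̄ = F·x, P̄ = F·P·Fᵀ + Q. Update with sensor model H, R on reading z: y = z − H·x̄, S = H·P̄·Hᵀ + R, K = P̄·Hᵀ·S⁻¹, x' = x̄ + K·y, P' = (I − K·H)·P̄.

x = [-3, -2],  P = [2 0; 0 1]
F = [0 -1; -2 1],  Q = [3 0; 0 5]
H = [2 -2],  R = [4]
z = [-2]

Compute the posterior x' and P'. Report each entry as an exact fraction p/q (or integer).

x' = [47/21, 23/7]
P' = [59/21 18/7; 18/7 23/7]

x̄ = F·x = [2, 4]
P̄ = F·P·Fᵀ + Q = [4 -1; -1 14]
y = z − H·x̄ = [2]
S = H·P̄·Hᵀ + R = [84]
K = P̄·Hᵀ·S⁻¹ = [5/42; -5/14]
x' = x̄ + K·y = [47/21, 23/7]
P' = (I − K·H)·P̄ = [59/21 18/7; 18/7 23/7]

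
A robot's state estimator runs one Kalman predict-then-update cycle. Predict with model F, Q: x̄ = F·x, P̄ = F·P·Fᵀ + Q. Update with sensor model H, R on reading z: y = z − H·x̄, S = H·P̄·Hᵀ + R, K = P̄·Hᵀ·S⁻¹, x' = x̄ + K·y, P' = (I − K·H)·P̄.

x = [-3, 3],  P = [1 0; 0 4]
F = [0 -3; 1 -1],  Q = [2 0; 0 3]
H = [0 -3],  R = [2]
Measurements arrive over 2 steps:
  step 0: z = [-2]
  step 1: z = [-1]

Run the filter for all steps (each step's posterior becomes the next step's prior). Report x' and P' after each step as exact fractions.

step 0: x̄ = F·x = [-9, -6]
step 0: P̄ = F·P·Fᵀ + Q = [38 12; 12 8]
step 0: y = z − H·x̄ = [-20]
step 0: S = H·P̄·Hᵀ + R = [74]
step 0: K = P̄·Hᵀ·S⁻¹ = [-18/37; -12/37]
step 0: x' = x̄ + K·y = [27/37, 18/37]
step 0: P' = (I − K·H)·P̄ = [758/37 12/37; 12/37 8/37]
step 1: x̄ = F·x = [-54/37, 9/37]
step 1: P̄ = F·P·Fᵀ + Q = [146/37 -12/37; -12/37 853/37]
step 1: y = z − H·x̄ = [-10/37]
step 1: S = H·P̄·Hᵀ + R = [7751/37]
step 1: K = P̄·Hᵀ·S⁻¹ = [36/7751; -2559/7751]
step 1: x' = x̄ + K·y = [-11322/7751, 2577/7751]
step 1: P' = (I − K·H)·P̄ = [30550/7751 -24/7751; -24/7751 1706/7751]

step 0: x' = [27/37, 18/37], P' = [758/37 12/37; 12/37 8/37]
step 1: x' = [-11322/7751, 2577/7751], P' = [30550/7751 -24/7751; -24/7751 1706/7751]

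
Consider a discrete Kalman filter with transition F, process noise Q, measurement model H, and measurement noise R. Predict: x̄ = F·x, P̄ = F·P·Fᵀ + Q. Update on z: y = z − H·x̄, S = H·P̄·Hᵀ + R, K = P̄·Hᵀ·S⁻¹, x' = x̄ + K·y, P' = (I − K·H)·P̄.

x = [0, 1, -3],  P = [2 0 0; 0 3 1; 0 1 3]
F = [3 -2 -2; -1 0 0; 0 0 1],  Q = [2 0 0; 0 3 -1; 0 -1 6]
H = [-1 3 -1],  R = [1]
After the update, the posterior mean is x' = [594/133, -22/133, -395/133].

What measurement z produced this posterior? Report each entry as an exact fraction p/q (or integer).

x̄ = F·x = [4, 0, -3]
P̄ = F·P·Fᵀ + Q = [52 -6 -8; -6 5 -1; -8 -1 9]
S = H·P̄·Hᵀ + R = [133]
K = P̄·Hᵀ·S⁻¹ = [-62/133; 22/133; -4/133]
x' − x̄ = [62/133, -22/133, 4/133] = K·y
y = (KᵀK)⁻¹·Kᵀ·(x' − x̄) = [-1]
z = y + H·x̄ = [-1] + [-1] = [-2]

z = [-2]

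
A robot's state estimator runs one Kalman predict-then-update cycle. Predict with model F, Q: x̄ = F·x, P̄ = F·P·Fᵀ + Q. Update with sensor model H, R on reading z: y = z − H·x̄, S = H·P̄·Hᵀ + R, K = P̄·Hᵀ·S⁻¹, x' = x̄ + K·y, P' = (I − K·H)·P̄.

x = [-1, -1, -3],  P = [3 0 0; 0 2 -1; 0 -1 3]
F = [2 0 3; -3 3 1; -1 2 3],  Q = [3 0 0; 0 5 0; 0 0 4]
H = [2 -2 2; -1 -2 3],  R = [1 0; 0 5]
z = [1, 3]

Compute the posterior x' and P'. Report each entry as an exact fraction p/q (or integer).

x̄ = F·x = [-11, -3, -10]
P̄ = F·P·Fᵀ + Q = [42 -18 15; -18 47 19; 15 19 30]
y = z − H·x̄ = [37, 16]
S = H·P̄·Hᵀ + R = [589 190; 190 115]
K = P̄·Hᵀ·S⁻¹ = [656/2109 -97/555; -1394/6327 331/1665; -70/2109 209/555]
x' = x̄ + K·y = [-8041/3515, -28019/3515, -18288/3515]
P' = (I − K·H)·P̄ = [7589/3515 76933/10545 18602/3515; 76933/10545 965096/31635 243604/10545; 18602/3515 243604/10545 62541/3515]

x' = [-8041/3515, -28019/3515, -18288/3515]
P' = [7589/3515 76933/10545 18602/3515; 76933/10545 965096/31635 243604/10545; 18602/3515 243604/10545 62541/3515]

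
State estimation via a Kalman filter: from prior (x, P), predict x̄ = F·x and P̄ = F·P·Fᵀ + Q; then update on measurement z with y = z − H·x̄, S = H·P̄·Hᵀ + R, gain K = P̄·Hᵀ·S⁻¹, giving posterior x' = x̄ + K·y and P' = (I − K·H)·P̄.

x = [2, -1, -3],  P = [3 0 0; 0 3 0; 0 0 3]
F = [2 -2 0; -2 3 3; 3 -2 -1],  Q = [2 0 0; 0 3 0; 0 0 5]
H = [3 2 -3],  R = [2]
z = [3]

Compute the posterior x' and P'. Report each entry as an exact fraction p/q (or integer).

x̄ = F·x = [6, -16, 11]
P̄ = F·P·Fᵀ + Q = [26 -30 30; -30 69 -45; 30 -45 47]
y = z − H·x̄ = [50]
S = H·P̄·Hᵀ + R = [575]
K = P̄·Hᵀ·S⁻¹ = [-72/575; 183/575; -141/575]
x' = x̄ + K·y = [-6/23, -2/23, -29/23]
P' = (I − K·H)·P̄ = [9766/575 -4074/575 7098/575; -4074/575 6186/575 -72/575; 7098/575 -72/575 7144/575]

x' = [-6/23, -2/23, -29/23]
P' = [9766/575 -4074/575 7098/575; -4074/575 6186/575 -72/575; 7098/575 -72/575 7144/575]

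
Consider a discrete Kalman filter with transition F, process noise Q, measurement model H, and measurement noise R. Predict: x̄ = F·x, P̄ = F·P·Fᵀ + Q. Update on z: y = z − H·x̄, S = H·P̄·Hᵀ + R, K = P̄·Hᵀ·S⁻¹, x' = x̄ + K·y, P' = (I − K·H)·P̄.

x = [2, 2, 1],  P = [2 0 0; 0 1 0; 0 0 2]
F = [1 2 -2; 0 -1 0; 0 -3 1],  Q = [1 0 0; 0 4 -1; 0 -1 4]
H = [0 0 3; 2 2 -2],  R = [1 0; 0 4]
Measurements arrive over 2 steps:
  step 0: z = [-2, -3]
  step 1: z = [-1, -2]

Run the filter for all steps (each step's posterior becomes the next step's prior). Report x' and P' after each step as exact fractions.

step 0: x̄ = F·x = [4, -2, -5]
step 0: P̄ = F·P·Fᵀ + Q = [15 -2 -10; -2 5 2; -10 2 15]
step 0: y = z − H·x̄ = [13, -17]
step 0: S = H·P̄·Hᵀ + R = [136 -138; -138 192]
step 0: K = P̄·Hᵀ·S⁻¹ = [49/589 529/1767; 119/589 275/1767; 191/589 -23/3534]
step 0: x' = x̄ + K·y = [-14/1767, -3568/1767, -2381/3534]
step 0: P' = (I − K·H)·P̄ = [6581/1767 -5474/1767 49/1767; -5474/1767 6143/1767 119/1767; 49/1767 119/1767 191/1767]
step 1: x̄ = F·x = [-251/93, 3568/1767, 19027/3534]
step 1: P̄ = F·P·Fᵀ + Q = [560/93 -346/93 -1043/93; -346/93 13211/1767 16543/1767; -1043/93 16543/1767 61832/1767]
step 1: y = z − H·x̄ = [-20205/1178, 5965/589]
step 1: S = H·P̄·Hᵀ + R = [186085/589 -130212/589; -130212/589 107800/589]
step 1: K = P̄·Hᵀ·S⁻¹ = [-13378/658913 324647/2635652; 195971/658913 196348/658913; 215146/658913 -10851/1317826]
step 1: x' = x̄ + K·y = [-8723347/7906956, -253793/3953478, -592628/1976739]
step 1: P' = (I − K·H)·P̄ = [7941347/3953478 -3497081/1976739 -13378/1976739; -3497081/1976739 4871140/1976739 195971/1976739; -13378/1976739 195971/1976739 215146/1976739]

step 0: x' = [-14/1767, -3568/1767, -2381/3534], P' = [6581/1767 -5474/1767 49/1767; -5474/1767 6143/1767 119/1767; 49/1767 119/1767 191/1767]
step 1: x' = [-8723347/7906956, -253793/3953478, -592628/1976739], P' = [7941347/3953478 -3497081/1976739 -13378/1976739; -3497081/1976739 4871140/1976739 195971/1976739; -13378/1976739 195971/1976739 215146/1976739]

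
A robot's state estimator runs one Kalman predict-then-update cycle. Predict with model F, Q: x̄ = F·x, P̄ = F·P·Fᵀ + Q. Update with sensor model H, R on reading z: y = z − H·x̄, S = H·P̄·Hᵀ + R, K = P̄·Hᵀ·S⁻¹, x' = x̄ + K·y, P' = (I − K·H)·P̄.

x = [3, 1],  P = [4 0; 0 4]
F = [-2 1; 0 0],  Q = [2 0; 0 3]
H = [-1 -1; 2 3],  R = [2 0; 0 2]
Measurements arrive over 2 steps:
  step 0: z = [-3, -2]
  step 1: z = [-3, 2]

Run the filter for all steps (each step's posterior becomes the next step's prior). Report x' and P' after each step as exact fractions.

step 0: x̄ = F·x = [-5, 0]
step 0: P̄ = F·P·Fᵀ + Q = [22 0; 0 3]
step 0: y = z − H·x̄ = [-8, 8]
step 0: S = H·P̄·Hᵀ + R = [27 -53; -53 117]
step 0: K = P̄·Hᵀ·S⁻¹ = [-121/175 11/175; 9/25 6/25]
step 0: x' = x̄ + K·y = [181/175, -24/25]
step 0: P' = (I − K·H)·P̄ = [704/175 -66/25; -66/25 48/25]
step 1: x̄ = F·x = [-106/35, 0]
step 1: P̄ = F·P·Fᵀ + Q = [214/7 0; 0 3]
step 1: y = z − H·x̄ = [-211/35, 282/35]
step 1: S = H·P̄·Hᵀ + R = [249/7 -491/7; -491/7 1059/7]
step 1: K = P̄·Hᵀ·S⁻¹ = [-1177/1615 107/1615; 621/1615 384/1615]
step 1: x' = x̄ + K·y = [807/425, -171/425]
step 1: P' = (I − K·H)·P̄ = [6848/1615 -4494/1615; -4494/1615 3252/1615]

step 0: x' = [181/175, -24/25], P' = [704/175 -66/25; -66/25 48/25]
step 1: x' = [807/425, -171/425], P' = [6848/1615 -4494/1615; -4494/1615 3252/1615]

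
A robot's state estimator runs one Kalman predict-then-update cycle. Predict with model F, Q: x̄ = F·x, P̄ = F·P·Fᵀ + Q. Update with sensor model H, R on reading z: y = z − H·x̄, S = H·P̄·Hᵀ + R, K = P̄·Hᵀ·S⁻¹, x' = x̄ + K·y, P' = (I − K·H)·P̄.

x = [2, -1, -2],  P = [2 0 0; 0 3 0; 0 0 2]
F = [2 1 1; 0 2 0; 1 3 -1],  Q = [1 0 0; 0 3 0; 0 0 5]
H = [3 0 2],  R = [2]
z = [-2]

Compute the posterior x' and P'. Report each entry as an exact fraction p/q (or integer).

x' = [-11/101, -593/202, -331/404]
P' = [390/101 -258/101 -569/101; -258/101 786/101 801/202; -569/101 801/202 3519/404]

x̄ = F·x = [1, -2, 1]
P̄ = F·P·Fᵀ + Q = [14 6 11; 6 15 18; 11 18 36]
y = z − H·x̄ = [-7]
S = H·P̄·Hᵀ + R = [404]
K = P̄·Hᵀ·S⁻¹ = [16/101; 27/202; 105/404]
x' = x̄ + K·y = [-11/101, -593/202, -331/404]
P' = (I − K·H)·P̄ = [390/101 -258/101 -569/101; -258/101 786/101 801/202; -569/101 801/202 3519/404]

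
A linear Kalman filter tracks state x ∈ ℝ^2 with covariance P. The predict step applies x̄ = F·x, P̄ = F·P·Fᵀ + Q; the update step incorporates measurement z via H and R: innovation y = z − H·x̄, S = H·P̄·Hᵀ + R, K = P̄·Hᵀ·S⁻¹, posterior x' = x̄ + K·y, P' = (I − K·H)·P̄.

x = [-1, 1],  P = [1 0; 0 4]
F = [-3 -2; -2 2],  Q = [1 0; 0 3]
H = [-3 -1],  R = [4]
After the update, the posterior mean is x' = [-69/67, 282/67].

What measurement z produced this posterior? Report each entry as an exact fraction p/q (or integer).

z = [-1]

x̄ = F·x = [1, 4]
P̄ = F·P·Fᵀ + Q = [26 -10; -10 23]
S = H·P̄·Hᵀ + R = [201]
K = P̄·Hᵀ·S⁻¹ = [-68/201; 7/201]
x' − x̄ = [-136/67, 14/67] = K·y
y = (KᵀK)⁻¹·Kᵀ·(x' − x̄) = [6]
z = y + H·x̄ = [6] + [-7] = [-1]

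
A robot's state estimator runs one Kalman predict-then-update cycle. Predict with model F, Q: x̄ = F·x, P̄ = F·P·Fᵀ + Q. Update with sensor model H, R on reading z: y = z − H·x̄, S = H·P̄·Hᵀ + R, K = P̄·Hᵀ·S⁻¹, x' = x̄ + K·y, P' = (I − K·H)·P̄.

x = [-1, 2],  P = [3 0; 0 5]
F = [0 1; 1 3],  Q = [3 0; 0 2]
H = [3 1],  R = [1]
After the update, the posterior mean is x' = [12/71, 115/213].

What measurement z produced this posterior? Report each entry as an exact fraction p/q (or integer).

x̄ = F·x = [2, 5]
P̄ = F·P·Fᵀ + Q = [8 15; 15 50]
S = H·P̄·Hᵀ + R = [213]
K = P̄·Hᵀ·S⁻¹ = [13/71; 95/213]
x' − x̄ = [-130/71, -950/213] = K·y
y = (KᵀK)⁻¹·Kᵀ·(x' − x̄) = [-10]
z = y + H·x̄ = [-10] + [11] = [1]

z = [1]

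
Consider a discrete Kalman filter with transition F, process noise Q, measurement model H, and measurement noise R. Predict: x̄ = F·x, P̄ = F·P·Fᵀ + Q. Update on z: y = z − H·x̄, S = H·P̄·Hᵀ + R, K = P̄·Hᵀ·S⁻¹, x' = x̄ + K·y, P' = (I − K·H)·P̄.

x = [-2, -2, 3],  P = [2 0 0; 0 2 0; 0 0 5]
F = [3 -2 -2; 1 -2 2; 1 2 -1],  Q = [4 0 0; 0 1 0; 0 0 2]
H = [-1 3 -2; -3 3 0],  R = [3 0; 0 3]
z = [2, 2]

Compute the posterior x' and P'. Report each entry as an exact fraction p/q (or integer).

x' = [-464/205, -2954/1845, -489/205]
P' = [842/205 758/205 632/205; 758/205 33361/9225 3238/1025; 632/205 3238/1025 3601/1025]

x̄ = F·x = [-8, 8, -9]
P̄ = F·P·Fᵀ + Q = [50 -6 8; -6 31 -16; 8 -16 17]
y = z − H·x̄ = [-48, -46]
S = H·P̄·Hᵀ + R = [660 645; 645 840]
K = P̄·Hᵀ·S⁻¹ = [56/205 -84/205; 2563/9225 -749/9225; -216/1025 78/1025]
x' = x̄ + K·y = [-464/205, -2954/1845, -489/205]
P' = (I − K·H)·P̄ = [842/205 758/205 632/205; 758/205 33361/9225 3238/1025; 632/205 3238/1025 3601/1025]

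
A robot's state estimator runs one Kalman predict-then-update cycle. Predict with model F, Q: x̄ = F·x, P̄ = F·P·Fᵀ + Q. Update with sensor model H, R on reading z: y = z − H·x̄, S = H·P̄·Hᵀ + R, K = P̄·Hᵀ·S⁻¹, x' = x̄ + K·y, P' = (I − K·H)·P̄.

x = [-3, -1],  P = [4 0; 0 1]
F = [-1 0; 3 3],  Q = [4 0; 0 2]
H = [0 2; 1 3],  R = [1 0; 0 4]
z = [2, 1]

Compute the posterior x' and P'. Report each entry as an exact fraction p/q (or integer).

x' = [-653/681, 190/227]
P' = [648/227 -248/681; -248/681 140/681]

x̄ = F·x = [3, -12]
P̄ = F·P·Fᵀ + Q = [8 -12; -12 47]
y = z − H·x̄ = [26, 34]
S = H·P̄·Hᵀ + R = [189 258; 258 363]
K = P̄·Hᵀ·S⁻¹ = [-496/681 100/227; 280/681 43/681]
x' = x̄ + K·y = [-653/681, 190/227]
P' = (I − K·H)·P̄ = [648/227 -248/681; -248/681 140/681]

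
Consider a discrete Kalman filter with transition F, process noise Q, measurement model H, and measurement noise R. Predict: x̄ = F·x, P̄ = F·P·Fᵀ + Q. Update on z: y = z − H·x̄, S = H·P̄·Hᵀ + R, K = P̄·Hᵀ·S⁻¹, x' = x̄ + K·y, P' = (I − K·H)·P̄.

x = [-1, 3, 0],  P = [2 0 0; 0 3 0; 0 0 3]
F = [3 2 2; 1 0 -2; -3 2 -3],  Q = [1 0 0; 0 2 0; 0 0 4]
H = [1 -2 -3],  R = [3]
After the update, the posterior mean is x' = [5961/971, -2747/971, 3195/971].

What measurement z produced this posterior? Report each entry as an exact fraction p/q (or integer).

z = [2]

x̄ = F·x = [3, -1, 9]
P̄ = F·P·Fᵀ + Q = [43 -6 -24; -6 16 12; -24 12 61]
S = H·P̄·Hᵀ + R = [971]
K = P̄·Hᵀ·S⁻¹ = [127/971; -74/971; -231/971]
x' − x̄ = [3048/971, -1776/971, -5544/971] = K·y
y = (KᵀK)⁻¹·Kᵀ·(x' − x̄) = [24]
z = y + H·x̄ = [24] + [-22] = [2]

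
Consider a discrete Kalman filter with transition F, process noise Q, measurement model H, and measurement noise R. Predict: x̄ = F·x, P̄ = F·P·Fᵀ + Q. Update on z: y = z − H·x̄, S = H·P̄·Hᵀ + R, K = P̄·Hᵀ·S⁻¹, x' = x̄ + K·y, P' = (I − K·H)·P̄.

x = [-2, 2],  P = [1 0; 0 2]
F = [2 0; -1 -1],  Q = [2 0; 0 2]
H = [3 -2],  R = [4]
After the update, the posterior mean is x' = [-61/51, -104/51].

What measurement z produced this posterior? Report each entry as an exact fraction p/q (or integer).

x̄ = F·x = [-4, 0]
P̄ = F·P·Fᵀ + Q = [6 -2; -2 5]
S = H·P̄·Hᵀ + R = [102]
K = P̄·Hᵀ·S⁻¹ = [11/51; -8/51]
x' − x̄ = [143/51, -104/51] = K·y
y = (KᵀK)⁻¹·Kᵀ·(x' − x̄) = [13]
z = y + H·x̄ = [13] + [-12] = [1]

z = [1]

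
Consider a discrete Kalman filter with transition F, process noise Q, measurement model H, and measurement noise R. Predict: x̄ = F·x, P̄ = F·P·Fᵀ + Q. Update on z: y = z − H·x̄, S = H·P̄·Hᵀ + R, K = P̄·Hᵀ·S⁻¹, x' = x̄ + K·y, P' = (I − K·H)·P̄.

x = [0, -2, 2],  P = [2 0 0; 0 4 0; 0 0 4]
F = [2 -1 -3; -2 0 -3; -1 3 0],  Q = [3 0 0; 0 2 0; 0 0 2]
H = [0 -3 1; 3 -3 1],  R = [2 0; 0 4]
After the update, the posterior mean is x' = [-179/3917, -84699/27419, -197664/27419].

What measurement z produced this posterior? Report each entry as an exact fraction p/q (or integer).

x̄ = F·x = [-4, -6, -6]
P̄ = F·P·Fᵀ + Q = [51 28 -16; 28 46 4; -16 4 40]
S = H·P̄·Hᵀ + R = [432 130; 130 293]
K = P̄·Hᵀ·S⁻¹ = [-2585/7834 1282/3917; -16381/54838 -1045/27419; 2701/27419 -3070/27419]
x' − x̄ = [15489/3917, 79815/27419, -33150/27419] = K·y
y = (KᵀK)⁻¹·Kᵀ·(x' − x̄) = [-10, 2]
z = y + H·x̄ = [-10, 2] + [12, 0] = [2, 2]

z = [2, 2]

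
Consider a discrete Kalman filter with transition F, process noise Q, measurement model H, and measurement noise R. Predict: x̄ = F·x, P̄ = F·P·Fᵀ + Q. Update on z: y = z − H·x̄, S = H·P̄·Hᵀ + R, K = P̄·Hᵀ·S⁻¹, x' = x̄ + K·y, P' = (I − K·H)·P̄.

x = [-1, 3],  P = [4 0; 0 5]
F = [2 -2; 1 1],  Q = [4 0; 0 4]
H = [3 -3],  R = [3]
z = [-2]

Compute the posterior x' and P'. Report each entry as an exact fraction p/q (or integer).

x̄ = F·x = [-8, 2]
P̄ = F·P·Fᵀ + Q = [40 -2; -2 13]
y = z − H·x̄ = [28]
S = H·P̄·Hᵀ + R = [516]
K = P̄·Hᵀ·S⁻¹ = [21/86; -15/172]
x' = x̄ + K·y = [-50/43, -19/43]
P' = (I − K·H)·P̄ = [397/43 773/86; 773/86 1561/172]

x' = [-50/43, -19/43]
P' = [397/43 773/86; 773/86 1561/172]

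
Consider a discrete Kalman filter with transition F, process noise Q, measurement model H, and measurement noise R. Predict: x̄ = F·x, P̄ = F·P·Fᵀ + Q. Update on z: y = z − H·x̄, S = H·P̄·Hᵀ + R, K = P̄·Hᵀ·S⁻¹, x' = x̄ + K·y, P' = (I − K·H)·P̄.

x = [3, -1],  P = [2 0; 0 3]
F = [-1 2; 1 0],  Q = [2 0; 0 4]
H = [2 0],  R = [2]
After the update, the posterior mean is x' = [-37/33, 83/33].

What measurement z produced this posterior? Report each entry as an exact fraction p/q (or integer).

z = [-2]

x̄ = F·x = [-5, 3]
P̄ = F·P·Fᵀ + Q = [16 -2; -2 6]
S = H·P̄·Hᵀ + R = [66]
K = P̄·Hᵀ·S⁻¹ = [16/33; -2/33]
x' − x̄ = [128/33, -16/33] = K·y
y = (KᵀK)⁻¹·Kᵀ·(x' − x̄) = [8]
z = y + H·x̄ = [8] + [-10] = [-2]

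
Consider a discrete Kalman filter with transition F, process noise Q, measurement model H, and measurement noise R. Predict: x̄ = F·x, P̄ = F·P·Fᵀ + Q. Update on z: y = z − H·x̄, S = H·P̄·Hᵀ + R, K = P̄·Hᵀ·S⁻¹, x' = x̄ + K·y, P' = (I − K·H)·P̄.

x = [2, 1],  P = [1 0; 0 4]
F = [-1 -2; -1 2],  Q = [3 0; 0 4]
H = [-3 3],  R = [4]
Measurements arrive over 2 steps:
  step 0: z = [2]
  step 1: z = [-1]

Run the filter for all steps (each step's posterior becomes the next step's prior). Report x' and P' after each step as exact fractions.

step 0: x' = [-1522/643, -1080/643], P' = [1835/643 1695/643; 1695/643 1839/643]
step 1: x' = [417181/307897, 298126/307897], P' = [893417/307897 799733/307897; 799733/307897 841749/307897]

step 0: x̄ = F·x = [-4, 0]
step 0: P̄ = F·P·Fᵀ + Q = [20 -15; -15 21]
step 0: y = z − H·x̄ = [-10]
step 0: S = H·P̄·Hᵀ + R = [643]
step 0: K = P̄·Hᵀ·S⁻¹ = [-105/643; 108/643]
step 0: x' = x̄ + K·y = [-1522/643, -1080/643]
step 0: P' = (I − K·H)·P̄ = [1835/643 1695/643; 1695/643 1839/643]
step 1: x̄ = F·x = [3682/643, -638/643]
step 1: P̄ = F·P·Fᵀ + Q = [17900/643 -5521/643; -5521/643 4983/643]
step 1: y = z − H·x̄ = [12317/643]
step 1: S = H·P̄·Hᵀ + R = [307897/643]
step 1: K = P̄·Hᵀ·S⁻¹ = [-70263/307897; 31512/307897]
step 1: x' = x̄ + K·y = [417181/307897, 298126/307897]
step 1: P' = (I − K·H)·P̄ = [893417/307897 799733/307897; 799733/307897 841749/307897]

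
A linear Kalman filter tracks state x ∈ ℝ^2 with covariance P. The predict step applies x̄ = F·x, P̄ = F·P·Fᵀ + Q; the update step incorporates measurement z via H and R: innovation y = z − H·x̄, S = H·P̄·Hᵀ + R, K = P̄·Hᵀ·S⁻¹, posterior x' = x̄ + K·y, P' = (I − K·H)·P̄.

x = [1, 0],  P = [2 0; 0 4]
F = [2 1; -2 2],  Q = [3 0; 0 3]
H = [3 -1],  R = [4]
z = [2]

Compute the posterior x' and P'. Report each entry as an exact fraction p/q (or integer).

x' = [31/83, -85/83]
P' = [465/166 1215/166; 1215/166 3753/166]

x̄ = F·x = [2, -2]
P̄ = F·P·Fᵀ + Q = [15 0; 0 27]
y = z − H·x̄ = [-6]
S = H·P̄·Hᵀ + R = [166]
K = P̄·Hᵀ·S⁻¹ = [45/166; -27/166]
x' = x̄ + K·y = [31/83, -85/83]
P' = (I − K·H)·P̄ = [465/166 1215/166; 1215/166 3753/166]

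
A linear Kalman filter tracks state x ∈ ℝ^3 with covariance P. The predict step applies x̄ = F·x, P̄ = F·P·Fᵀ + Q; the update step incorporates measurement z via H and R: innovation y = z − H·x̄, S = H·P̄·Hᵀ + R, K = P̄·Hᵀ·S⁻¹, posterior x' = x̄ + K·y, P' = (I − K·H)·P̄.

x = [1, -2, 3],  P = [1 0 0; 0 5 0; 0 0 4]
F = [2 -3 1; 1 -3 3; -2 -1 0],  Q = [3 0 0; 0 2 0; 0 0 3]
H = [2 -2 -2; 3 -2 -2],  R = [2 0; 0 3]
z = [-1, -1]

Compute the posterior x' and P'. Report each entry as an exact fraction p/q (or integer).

x̄ = F·x = [11, 16, 0]
P̄ = F·P·Fᵀ + Q = [56 59 11; 59 84 13; 11 13 12]
y = z − H·x̄ = [9, -2]
S = H·P̄·Hᵀ + R = [154 124; 124 155]
K = P̄·Hᵀ·S⁻¹ = [-126/137 3892/4247; -156/137 3403/4247; -36/137 427/4247]
x' = x̄ + K·y = [3779/4247, 17622/4247, -10898/4247]
P' = (I − K·H)·P̄ = [19488/4247 19881/4247 3513/4247; 19881/4247 47063/4247 -22346/4247; 3513/4247 -22346/4247 26975/4247]

x' = [3779/4247, 17622/4247, -10898/4247]
P' = [19488/4247 19881/4247 3513/4247; 19881/4247 47063/4247 -22346/4247; 3513/4247 -22346/4247 26975/4247]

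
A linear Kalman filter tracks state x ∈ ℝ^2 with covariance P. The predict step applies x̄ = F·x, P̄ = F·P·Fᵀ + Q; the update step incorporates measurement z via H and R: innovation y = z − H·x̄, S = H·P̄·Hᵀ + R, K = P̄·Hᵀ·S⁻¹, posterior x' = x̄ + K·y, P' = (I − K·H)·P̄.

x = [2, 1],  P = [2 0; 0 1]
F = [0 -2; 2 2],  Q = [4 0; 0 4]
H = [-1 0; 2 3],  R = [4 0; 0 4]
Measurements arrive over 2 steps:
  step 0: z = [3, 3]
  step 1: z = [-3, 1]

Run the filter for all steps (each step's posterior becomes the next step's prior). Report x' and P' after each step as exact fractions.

step 0: x̄ = F·x = [-2, 6]
step 0: P̄ = F·P·Fᵀ + Q = [8 -4; -4 16]
step 0: y = z − H·x̄ = [1, -11]
step 0: S = H·P̄·Hᵀ + R = [12 -4; -4 132]
step 0: K = P̄·Hᵀ·S⁻¹ = [-65/98 1/98; 43/98 31/98]
step 0: x' = x̄ + K·y = [-136/49, 145/49]
step 0: P' = (I − K·H)·P̄ = [130/49 -86/49; -86/49 78/49]
step 1: x̄ = F·x = [-290/49, 18/49]
step 1: P̄ = F·P·Fᵀ + Q = [508/49 32/49; 32/49 340/49]
step 1: y = z − H·x̄ = [-437/49, 575/49]
step 1: S = H·P̄·Hᵀ + R = [704/49 -1112/49; -1112/49 5672/49]
step 1: K = P̄·Hᵀ·S⁻¹ = [-1049/1758 139/1758; 653/1758 232/879]
step 1: x' = x̄ + K·y = [97/293, 89/586]
step 1: P' = (I − K·H)·P̄ = [2098/879 -1306/879; -1306/879 1180/879]

step 0: x' = [-136/49, 145/49], P' = [130/49 -86/49; -86/49 78/49]
step 1: x' = [97/293, 89/586], P' = [2098/879 -1306/879; -1306/879 1180/879]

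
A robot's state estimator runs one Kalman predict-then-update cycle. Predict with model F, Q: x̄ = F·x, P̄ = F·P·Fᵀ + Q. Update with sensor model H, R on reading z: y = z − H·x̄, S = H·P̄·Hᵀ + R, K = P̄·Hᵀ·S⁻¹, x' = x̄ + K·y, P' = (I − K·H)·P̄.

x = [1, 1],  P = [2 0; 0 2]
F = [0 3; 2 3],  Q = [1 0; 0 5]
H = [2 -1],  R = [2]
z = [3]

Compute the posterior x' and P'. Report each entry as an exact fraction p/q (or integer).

x̄ = F·x = [3, 5]
P̄ = F·P·Fᵀ + Q = [19 18; 18 31]
y = z − H·x̄ = [2]
S = H·P̄·Hᵀ + R = [37]
K = P̄·Hᵀ·S⁻¹ = [20/37; 5/37]
x' = x̄ + K·y = [151/37, 195/37]
P' = (I − K·H)·P̄ = [303/37 566/37; 566/37 1122/37]

x' = [151/37, 195/37]
P' = [303/37 566/37; 566/37 1122/37]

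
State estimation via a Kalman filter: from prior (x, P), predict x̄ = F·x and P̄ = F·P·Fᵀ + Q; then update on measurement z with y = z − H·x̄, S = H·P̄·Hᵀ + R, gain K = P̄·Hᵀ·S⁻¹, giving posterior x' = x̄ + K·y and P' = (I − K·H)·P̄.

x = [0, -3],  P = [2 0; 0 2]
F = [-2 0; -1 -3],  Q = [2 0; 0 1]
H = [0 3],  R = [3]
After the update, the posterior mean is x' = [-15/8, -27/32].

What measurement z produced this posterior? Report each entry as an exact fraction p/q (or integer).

x̄ = F·x = [0, 9]
P̄ = F·P·Fᵀ + Q = [10 4; 4 21]
S = H·P̄·Hᵀ + R = [192]
K = P̄·Hᵀ·S⁻¹ = [1/16; 21/64]
x' − x̄ = [-15/8, -315/32] = K·y
y = (KᵀK)⁻¹·Kᵀ·(x' − x̄) = [-30]
z = y + H·x̄ = [-30] + [27] = [-3]

z = [-3]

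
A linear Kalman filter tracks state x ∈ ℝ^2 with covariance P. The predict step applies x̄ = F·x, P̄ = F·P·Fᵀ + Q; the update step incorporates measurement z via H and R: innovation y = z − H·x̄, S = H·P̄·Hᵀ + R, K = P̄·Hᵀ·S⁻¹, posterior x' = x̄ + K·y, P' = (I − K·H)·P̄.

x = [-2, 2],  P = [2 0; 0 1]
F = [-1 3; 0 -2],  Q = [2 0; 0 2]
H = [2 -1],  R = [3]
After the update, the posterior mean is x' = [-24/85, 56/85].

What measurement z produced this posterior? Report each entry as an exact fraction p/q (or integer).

x̄ = F·x = [8, -4]
P̄ = F·P·Fᵀ + Q = [13 -6; -6 6]
S = H·P̄·Hᵀ + R = [85]
K = P̄·Hᵀ·S⁻¹ = [32/85; -18/85]
x' − x̄ = [-704/85, 396/85] = K·y
y = (KᵀK)⁻¹·Kᵀ·(x' − x̄) = [-22]
z = y + H·x̄ = [-22] + [20] = [-2]

z = [-2]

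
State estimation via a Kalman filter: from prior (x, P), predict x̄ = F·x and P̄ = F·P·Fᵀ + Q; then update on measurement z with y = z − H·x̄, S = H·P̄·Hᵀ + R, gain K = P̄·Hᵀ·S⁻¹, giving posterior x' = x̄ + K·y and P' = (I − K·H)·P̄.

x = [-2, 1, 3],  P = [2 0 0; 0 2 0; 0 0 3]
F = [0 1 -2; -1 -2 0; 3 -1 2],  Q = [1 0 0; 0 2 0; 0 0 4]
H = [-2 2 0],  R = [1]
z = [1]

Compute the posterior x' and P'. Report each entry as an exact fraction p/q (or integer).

x' = [-121/47, -96/47, -119/47]
P' = [671/141 652/141 -354/47; 652/141 668/141 -350/47; -354/47 -350/47 1500/47]

x̄ = F·x = [-5, 0, -1]
P̄ = F·P·Fᵀ + Q = [15 -4 -14; -4 12 -2; -14 -2 36]
y = z − H·x̄ = [-9]
S = H·P̄·Hᵀ + R = [141]
K = P̄·Hᵀ·S⁻¹ = [-38/141; 32/141; 8/47]
x' = x̄ + K·y = [-121/47, -96/47, -119/47]
P' = (I − K·H)·P̄ = [671/141 652/141 -354/47; 652/141 668/141 -350/47; -354/47 -350/47 1500/47]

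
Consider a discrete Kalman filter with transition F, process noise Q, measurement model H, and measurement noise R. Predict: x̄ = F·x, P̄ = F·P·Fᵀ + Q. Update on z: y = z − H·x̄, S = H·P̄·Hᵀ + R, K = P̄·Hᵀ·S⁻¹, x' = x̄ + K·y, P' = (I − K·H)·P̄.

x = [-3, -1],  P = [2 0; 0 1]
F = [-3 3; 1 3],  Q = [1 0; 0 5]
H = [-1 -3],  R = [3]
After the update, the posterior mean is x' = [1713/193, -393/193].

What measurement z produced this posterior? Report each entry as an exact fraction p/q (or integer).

z = [-3]

x̄ = F·x = [6, -6]
P̄ = F·P·Fᵀ + Q = [28 3; 3 16]
S = H·P̄·Hᵀ + R = [193]
K = P̄·Hᵀ·S⁻¹ = [-37/193; -51/193]
x' − x̄ = [555/193, 765/193] = K·y
y = (KᵀK)⁻¹·Kᵀ·(x' − x̄) = [-15]
z = y + H·x̄ = [-15] + [12] = [-3]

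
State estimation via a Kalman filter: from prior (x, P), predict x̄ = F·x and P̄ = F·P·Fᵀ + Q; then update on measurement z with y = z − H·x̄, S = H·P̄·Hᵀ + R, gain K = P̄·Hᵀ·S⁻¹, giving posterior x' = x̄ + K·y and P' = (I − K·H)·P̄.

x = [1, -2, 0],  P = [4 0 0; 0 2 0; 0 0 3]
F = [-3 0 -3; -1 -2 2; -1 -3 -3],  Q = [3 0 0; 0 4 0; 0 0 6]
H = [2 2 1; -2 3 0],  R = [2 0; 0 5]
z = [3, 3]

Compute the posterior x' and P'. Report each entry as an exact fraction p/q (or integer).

x' = [-75105/55841, 8031/55841, 303067/55841]
P' = [601797/279205 318828/279205 -1710276/279205; 318828/279205 311272/279205 -1173524/279205; -1710276/279205 -1173524/279205 5888338/279205]

x̄ = F·x = [-3, 3, 5]
P̄ = F·P·Fᵀ + Q = [66 -6 39; -6 28 -2; 39 -2 55]
y = z − H·x̄ = [-2, -12]
S = H·P̄·Hᵀ + R = [533 -192; -192 593]
K = P̄·Hᵀ·S⁻¹ = [65487/279205 -49422/279205; 43338/279205 59232/279205; 60369/279205 -20004/279205]
x' = x̄ + K·y = [-75105/55841, 8031/55841, 303067/55841]
P' = (I − K·H)·P̄ = [601797/279205 318828/279205 -1710276/279205; 318828/279205 311272/279205 -1173524/279205; -1710276/279205 -1173524/279205 5888338/279205]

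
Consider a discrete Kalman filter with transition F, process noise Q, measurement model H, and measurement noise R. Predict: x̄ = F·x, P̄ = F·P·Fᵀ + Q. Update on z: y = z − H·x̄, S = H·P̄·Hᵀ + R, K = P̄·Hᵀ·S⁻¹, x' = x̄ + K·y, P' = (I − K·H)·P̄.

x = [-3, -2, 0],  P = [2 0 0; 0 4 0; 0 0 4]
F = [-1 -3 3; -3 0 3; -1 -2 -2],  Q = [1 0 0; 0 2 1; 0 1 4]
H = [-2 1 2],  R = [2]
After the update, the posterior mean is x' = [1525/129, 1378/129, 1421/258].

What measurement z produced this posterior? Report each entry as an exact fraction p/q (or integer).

z = [-2]

x̄ = F·x = [9, 9, 7]
P̄ = F·P·Fᵀ + Q = [75 42 2; 42 56 -17; 2 -17 38]
S = H·P̄·Hᵀ + R = [258]
K = P̄·Hᵀ·S⁻¹ = [-52/129; -31/129; 55/258]
x' − x̄ = [364/129, 217/129, -385/258] = K·y
y = (KᵀK)⁻¹·Kᵀ·(x' − x̄) = [-7]
z = y + H·x̄ = [-7] + [5] = [-2]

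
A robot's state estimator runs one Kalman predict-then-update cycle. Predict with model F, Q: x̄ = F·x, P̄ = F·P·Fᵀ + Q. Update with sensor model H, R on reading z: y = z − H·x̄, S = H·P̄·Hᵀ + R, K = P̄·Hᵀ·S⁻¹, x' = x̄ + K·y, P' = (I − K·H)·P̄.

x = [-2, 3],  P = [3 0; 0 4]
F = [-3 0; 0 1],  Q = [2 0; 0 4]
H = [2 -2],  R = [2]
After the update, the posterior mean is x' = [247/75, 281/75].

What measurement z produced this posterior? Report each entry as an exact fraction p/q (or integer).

x̄ = F·x = [6, 3]
P̄ = F·P·Fᵀ + Q = [29 0; 0 8]
S = H·P̄·Hᵀ + R = [150]
K = P̄·Hᵀ·S⁻¹ = [29/75; -8/75]
x' − x̄ = [-203/75, 56/75] = K·y
y = (KᵀK)⁻¹·Kᵀ·(x' − x̄) = [-7]
z = y + H·x̄ = [-7] + [6] = [-1]

z = [-1]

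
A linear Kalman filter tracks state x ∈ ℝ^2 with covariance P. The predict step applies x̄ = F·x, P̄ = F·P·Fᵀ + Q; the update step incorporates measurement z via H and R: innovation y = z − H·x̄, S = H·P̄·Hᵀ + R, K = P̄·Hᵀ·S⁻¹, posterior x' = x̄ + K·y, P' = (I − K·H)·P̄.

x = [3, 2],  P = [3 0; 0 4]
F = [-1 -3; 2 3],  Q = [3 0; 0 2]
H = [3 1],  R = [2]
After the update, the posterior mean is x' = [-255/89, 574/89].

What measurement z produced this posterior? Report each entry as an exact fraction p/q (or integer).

z = [-2]

x̄ = F·x = [-9, 12]
P̄ = F·P·Fᵀ + Q = [42 -42; -42 50]
S = H·P̄·Hᵀ + R = [178]
K = P̄·Hᵀ·S⁻¹ = [42/89; -38/89]
x' − x̄ = [546/89, -494/89] = K·y
y = (KᵀK)⁻¹·Kᵀ·(x' − x̄) = [13]
z = y + H·x̄ = [13] + [-15] = [-2]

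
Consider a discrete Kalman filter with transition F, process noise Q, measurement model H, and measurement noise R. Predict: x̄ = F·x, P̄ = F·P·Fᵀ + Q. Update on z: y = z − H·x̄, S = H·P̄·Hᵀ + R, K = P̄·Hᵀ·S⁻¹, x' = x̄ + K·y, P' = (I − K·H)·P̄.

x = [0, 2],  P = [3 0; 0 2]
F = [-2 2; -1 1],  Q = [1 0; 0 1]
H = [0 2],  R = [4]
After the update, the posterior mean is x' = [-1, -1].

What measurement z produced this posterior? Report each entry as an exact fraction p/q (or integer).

z = [-3]

x̄ = F·x = [4, 2]
P̄ = F·P·Fᵀ + Q = [21 10; 10 6]
S = H·P̄·Hᵀ + R = [28]
K = P̄·Hᵀ·S⁻¹ = [5/7; 3/7]
x' − x̄ = [-5, -3] = K·y
y = (KᵀK)⁻¹·Kᵀ·(x' − x̄) = [-7]
z = y + H·x̄ = [-7] + [4] = [-3]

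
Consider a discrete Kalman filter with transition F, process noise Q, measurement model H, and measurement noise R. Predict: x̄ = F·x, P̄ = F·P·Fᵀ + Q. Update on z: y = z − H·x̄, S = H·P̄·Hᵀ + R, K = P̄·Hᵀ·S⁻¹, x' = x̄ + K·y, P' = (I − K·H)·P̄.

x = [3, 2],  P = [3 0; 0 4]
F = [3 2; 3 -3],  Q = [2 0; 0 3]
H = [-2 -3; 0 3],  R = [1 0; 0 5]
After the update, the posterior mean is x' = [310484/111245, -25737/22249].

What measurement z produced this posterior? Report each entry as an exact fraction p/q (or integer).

x̄ = F·x = [13, 3]
P̄ = F·P·Fᵀ + Q = [45 3; 3 66]
S = H·P̄·Hᵀ + R = [811 -612; -612 599]
K = P̄·Hᵀ·S⁻¹ = [-53793/111245 -53289/111245; -204/22249 7146/22249]
x' − x̄ = [-1135701/111245, -92484/22249] = K·y
y = (KᵀK)⁻¹·Kᵀ·(x' − x̄) = [33, -12]
z = y + H·x̄ = [33, -12] + [-35, 9] = [-2, -3]

z = [-2, -3]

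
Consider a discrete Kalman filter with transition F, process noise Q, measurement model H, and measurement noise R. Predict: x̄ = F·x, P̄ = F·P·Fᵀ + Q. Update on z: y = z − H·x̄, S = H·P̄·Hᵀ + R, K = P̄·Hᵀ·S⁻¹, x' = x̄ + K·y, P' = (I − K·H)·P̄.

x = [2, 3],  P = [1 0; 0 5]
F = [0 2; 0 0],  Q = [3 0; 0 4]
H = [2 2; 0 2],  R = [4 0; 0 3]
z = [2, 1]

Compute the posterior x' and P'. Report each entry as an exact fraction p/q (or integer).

x̄ = F·x = [6, 0]
P̄ = F·P·Fᵀ + Q = [23 0; 0 4]
y = z − H·x̄ = [-10, 1]
S = H·P̄·Hᵀ + R = [112 16; 16 19]
K = P̄·Hᵀ·S⁻¹ = [437/936 -46/117; 1/78 16/39]
x' = x̄ + K·y = [439/468, 11/39]
P' = (I − K·H)·P̄ = [713/468 -23/39; -23/39 8/13]

x' = [439/468, 11/39]
P' = [713/468 -23/39; -23/39 8/13]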